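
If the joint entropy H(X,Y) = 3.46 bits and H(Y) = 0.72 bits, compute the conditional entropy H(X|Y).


H(X|Y) = H(X,Y) - H(Y) = 3.46 - 0.72 = 2.74

2.74 bits


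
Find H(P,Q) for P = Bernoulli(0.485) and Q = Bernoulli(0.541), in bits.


H(P,Q) = -p*log2(q) - (1-p)*log2(1-q). -0.485*log2(0.541) = 0.429855; -0.515*log2(0.459) = 0.578568. H(P,Q) = 0.429855 + 0.578568 = 1.0084

1.0084 bits


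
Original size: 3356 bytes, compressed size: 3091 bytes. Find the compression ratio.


Ratio = original / compressed = 3356 / 3091 = 1.0857

1.0857


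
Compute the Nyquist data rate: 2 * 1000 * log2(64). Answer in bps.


Rate = 2 * B * log2(M) = 2 * 1000 * 6.0 = 12000.0

12000.0 bps


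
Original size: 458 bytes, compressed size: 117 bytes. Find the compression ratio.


Ratio = original / compressed = 458 / 117 = 3.9145

3.9145


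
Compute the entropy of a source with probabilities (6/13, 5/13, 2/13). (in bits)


H = -sum(p_i * log2(p_i)). Terms: -(6/13)*log2(6/13) = 0.514836; -(5/13)*log2(5/13) = 0.530197; -(2/13)*log2(2/13) = 0.415452. H = 0.514836 + 0.530197 + 0.415452 = 1.4605

1.4605 bits


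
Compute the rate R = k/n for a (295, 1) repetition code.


Rate = k/n = 1/295

1/295


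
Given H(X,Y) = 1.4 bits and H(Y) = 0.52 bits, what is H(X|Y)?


H(X|Y) = H(X,Y) - H(Y) = 1.4 - 0.52 = 0.88

0.88 bits


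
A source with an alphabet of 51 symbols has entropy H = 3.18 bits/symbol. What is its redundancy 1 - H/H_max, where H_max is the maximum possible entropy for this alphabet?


H_max = log2(K) = log2(51) = 5.6724 bits/symbol. Redundancy = 1 - H/H_max = 1 - 3.18/5.6724 = 1 - 0.5606 = 0.4394

0.4394


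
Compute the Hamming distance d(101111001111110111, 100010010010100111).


Count differing positions: . . ^ ^ . ^ . ^ ^ ^ . ^ . ^ . . . . = 8 differences

8


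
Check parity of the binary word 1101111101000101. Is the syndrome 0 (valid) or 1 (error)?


Syndrome = XOR of all bits = 1 XOR 1 XOR 0 XOR 1 XOR 1 XOR 1 XOR 1 XOR 1 XOR 0 XOR 1 XOR 0 XOR 0 XOR 0 XOR 1 XOR 0 XOR 1 = 0

0


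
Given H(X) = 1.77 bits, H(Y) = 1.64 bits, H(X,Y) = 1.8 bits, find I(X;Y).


I(X;Y) = H(X) + H(Y) - H(X,Y) = 1.77 + 1.64 - 1.8 = 1.61

1.61 bits


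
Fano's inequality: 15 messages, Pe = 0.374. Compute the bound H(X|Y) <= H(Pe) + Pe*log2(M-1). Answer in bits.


H(Pe) = -Pe*log2(Pe) - (1-Pe)*log2(1-Pe) = -0.374*log2(0.374) - 0.626*log2(0.626) = 0.530665 + 0.423029 = 0.9537. Pe*log2(M-1) = 0.374*log2(14) = 1.423951. Bound = H(Pe) + Pe*log2(M-1) = 0.530665 + 0.423029 + 1.423951 = 2.3776

2.3776 bits


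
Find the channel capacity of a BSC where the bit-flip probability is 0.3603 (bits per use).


H(p) = -p*log2(p) - (1-p)*log2(1-p) = -0.3603*log2(0.3603) - 0.6397*log2(0.6397) = 0.530624 + 0.412308 = 0.9429. C = 1 - H(p) = 1 - 0.9429 = 0.0571

0.0571 bits


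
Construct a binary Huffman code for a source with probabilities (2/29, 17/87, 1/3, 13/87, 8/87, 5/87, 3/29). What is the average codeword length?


Huffman construction (repeatedly merge the two least-probable nodes; each merge adds 1 bit to every symbol beneath it): 5/87 + 2/29 = 11/87; 8/87 + 3/29 = 17/87; 11/87 + 13/87 = 8/29; 17/87 + 17/87 = 34/87; 8/29 + 1/3 = 53/87; 34/87 + 53/87 = 1. Resulting codeword lengths (in the order the probabilities were given): (4, 2, 2, 3, 3, 4, 3). L_avg = sum(p_i * l_i) = 2/29*4 + 17/87*2 + 1/3*2 + 13/87*3 + 8/87*3 + 5/87*4 + 3/29*3 = 226/87 = 2.5977

2.5977 bits


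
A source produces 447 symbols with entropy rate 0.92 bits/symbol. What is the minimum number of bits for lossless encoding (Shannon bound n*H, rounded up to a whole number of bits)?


Minimum bits >= n * H = 447 * 0.92 = 411.24, rounded up to a whole number of bits = 412

412 bits


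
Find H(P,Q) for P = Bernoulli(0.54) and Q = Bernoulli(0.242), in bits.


H(P,Q) = -p*log2(q) - (1-p)*log2(1-q). -0.54*log2(0.242) = 1.105337; -0.46*log2(0.758) = 0.183876. H(P,Q) = 1.105337 + 0.183876 = 1.2892

1.2892 bits


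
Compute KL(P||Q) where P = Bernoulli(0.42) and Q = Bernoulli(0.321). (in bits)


KL = p*log2(p/q) + (1-p)*log2((1-p)/(1-q)) = 0.42*log2(0.42/0.321) + 0.58*log2(0.58/0.679) = 0.031

0.031 bits


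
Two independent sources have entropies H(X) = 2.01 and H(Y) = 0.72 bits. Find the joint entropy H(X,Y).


For independent variables, H(X,Y) = H(X) + H(Y) = 2.01 + 0.72 = 2.73

2.73 bits


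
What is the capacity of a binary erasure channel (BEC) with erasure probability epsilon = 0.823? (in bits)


C = 1 - epsilon = 1 - 0.823 = 0.177

0.177 bits


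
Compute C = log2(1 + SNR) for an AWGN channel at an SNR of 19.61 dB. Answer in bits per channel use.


SNR_linear = 10^(19.61/10) = 91.4113; C = log2(1 + SNR_linear) = log2(1 + 91.4113) = 6.53

6.53 bits/channel use


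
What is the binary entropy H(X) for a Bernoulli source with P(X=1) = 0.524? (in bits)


H = -p*log2(p) - (1-p)*log2(1-p). -0.524*log2(0.524) = 0.488557; -0.476*log2(0.476) = 0.509780. H = 0.488557 + 0.509780 = 0.9983

0.9983 bits


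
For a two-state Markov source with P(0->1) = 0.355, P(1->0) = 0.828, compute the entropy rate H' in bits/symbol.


Stationary distribution: pi_0 = p10/(p01+p10) = 0.6999, pi_1 = 0.3001. Entropy rate H' = pi_0*H(p01) + pi_1*H(p10) = 0.6999*0.9385 + 0.3001*0.6623 = 0.8556

0.8556 bits/symbol


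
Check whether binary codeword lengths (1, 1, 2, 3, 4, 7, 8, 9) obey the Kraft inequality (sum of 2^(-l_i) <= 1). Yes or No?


Kraft sum = sum(2^(-l_i)) = 1.4512, need <= 1. Result: violated (a binary prefix-free code with these lengths cannot exist)

No


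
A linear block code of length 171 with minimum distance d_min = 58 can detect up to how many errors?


Detection capability = d_min - 1 = 58 - 1 = 57

57 errors


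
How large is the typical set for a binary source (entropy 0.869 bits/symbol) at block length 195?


log2|A_typical| = nH = 195 * 0.869 = 169.455, so |A_typical| ~ 2^169.455 = 1.026e+51

1.026e+51


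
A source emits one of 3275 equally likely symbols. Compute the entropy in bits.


H = log2(n) = log2(3275) = 11.6773

11.6773 bits


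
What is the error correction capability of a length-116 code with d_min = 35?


Correction capability = floor((d-1)/2) = floor((35-1)/2) = 17

17 errors


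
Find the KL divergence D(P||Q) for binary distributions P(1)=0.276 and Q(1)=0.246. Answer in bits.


KL = p*log2(p/q) + (1-p)*log2((1-p)/(1-q)) = 0.276*log2(0.276/0.246) + 0.724*log2(0.724/0.754) = 0.0034

0.0034 bits


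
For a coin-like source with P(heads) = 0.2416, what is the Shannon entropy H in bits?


H = -p*log2(p) - (1-p)*log2(1-p). -0.2416*log2(0.2416) = 0.495113; -0.7584*log2(0.7584) = 0.302578. H = 0.495113 + 0.302578 = 0.7977

0.7977 bits


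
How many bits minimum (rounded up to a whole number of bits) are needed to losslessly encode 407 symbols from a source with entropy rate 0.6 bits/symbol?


Minimum bits >= n * H = 407 * 0.6 = 244.2, rounded up to a whole number of bits = 245

245 bits


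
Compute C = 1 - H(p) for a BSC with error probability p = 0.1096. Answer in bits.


H(p) = -p*log2(p) - (1-p)*log2(1-p) = -0.1096*log2(0.1096) - 0.8904*log2(0.8904) = 0.349589 + 0.149119 = 0.4987. C = 1 - H(p) = 1 - 0.4987 = 0.5013

0.5013 bits


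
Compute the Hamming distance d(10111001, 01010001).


Count differing positions: ^ ^ ^ . ^ . . . = 4 differences

4


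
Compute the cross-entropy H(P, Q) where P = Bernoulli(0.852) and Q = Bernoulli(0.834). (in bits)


H(P,Q) = -p*log2(q) - (1-p)*log2(1-q). -0.852*log2(0.834) = 0.223122; -0.148*log2(0.166) = 0.383430. H(P,Q) = 0.223122 + 0.383430 = 0.6066

0.6066 bits


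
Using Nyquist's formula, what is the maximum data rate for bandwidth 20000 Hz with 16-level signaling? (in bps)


Rate = 2 * B * log2(M) = 2 * 20000 * 4.0 = 160000.0

160000.0 bps


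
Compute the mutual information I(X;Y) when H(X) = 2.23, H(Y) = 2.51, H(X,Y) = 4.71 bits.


I(X;Y) = H(X) + H(Y) - H(X,Y) = 2.23 + 2.51 - 4.71 = 0.03

0.03 bits


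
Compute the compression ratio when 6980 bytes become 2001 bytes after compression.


Ratio = original / compressed = 6980 / 2001 = 3.4883

3.4883


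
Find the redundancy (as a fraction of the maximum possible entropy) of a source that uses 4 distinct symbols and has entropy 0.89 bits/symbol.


H_max = log2(K) = log2(4) = 2.0 bits/symbol. Redundancy = 1 - H/H_max = 1 - 0.89/2.0 = 1 - 0.445 = 0.555

0.555


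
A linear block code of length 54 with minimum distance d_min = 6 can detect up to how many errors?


Detection capability = d_min - 1 = 6 - 1 = 5

5 errors


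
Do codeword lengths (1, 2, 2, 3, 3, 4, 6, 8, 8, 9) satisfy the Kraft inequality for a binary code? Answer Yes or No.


Kraft sum = sum(2^(-l_i)) = 1.3379, need <= 1. Result: violated (a binary prefix-free code with these lengths cannot exist)

No


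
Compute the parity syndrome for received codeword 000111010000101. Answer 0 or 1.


Syndrome = XOR of all bits = 0 XOR 0 XOR 0 XOR 1 XOR 1 XOR 1 XOR 0 XOR 1 XOR 0 XOR 0 XOR 0 XOR 0 XOR 1 XOR 0 XOR 1 = 0

0


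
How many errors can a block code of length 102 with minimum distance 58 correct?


Correction capability = floor((d-1)/2) = floor((58-1)/2) = 28

28 errors


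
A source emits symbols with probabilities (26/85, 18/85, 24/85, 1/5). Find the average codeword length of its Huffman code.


Huffman construction (repeatedly merge the two least-probable nodes; each merge adds 1 bit to every symbol beneath it): 1/5 + 18/85 = 7/17; 24/85 + 26/85 = 10/17; 7/17 + 10/17 = 1. Resulting codeword lengths (in the order the probabilities were given): (2, 2, 2, 2). L_avg = sum(p_i * l_i) = 26/85*2 + 18/85*2 + 24/85*2 + 1/5*2 = 2

2.0 bits


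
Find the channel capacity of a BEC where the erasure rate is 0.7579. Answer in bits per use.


C = 1 - epsilon = 1 - 0.7579 = 0.2421

0.2421 bits


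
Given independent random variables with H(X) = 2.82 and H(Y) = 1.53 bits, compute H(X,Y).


For independent variables, H(X,Y) = H(X) + H(Y) = 2.82 + 1.53 = 4.35

4.35 bits


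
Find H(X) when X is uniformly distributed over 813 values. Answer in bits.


H = log2(n) = log2(813) = 9.6671

9.6671 bits


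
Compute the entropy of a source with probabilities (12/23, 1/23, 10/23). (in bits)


H = -sum(p_i * log2(p_i)). Terms: -(12/23)*log2(12/23) = 0.489704; -(1/23)*log2(1/23) = 0.196677; -(10/23)*log2(10/23) = 0.522450. H = 0.489704 + 0.196677 + 0.522450 = 1.2088

1.2088 bits


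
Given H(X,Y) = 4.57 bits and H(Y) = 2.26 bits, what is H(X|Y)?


H(X|Y) = H(X,Y) - H(Y) = 4.57 - 2.26 = 2.31

2.31 bits


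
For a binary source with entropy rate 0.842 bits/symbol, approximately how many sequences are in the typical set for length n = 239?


log2|A_typical| = nH = 239 * 0.842 = 201.238, so |A_typical| ~ 2^201.238 = 3.790e+60

3.790e+60


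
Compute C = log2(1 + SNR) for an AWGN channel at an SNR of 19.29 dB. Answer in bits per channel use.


SNR_linear = 10^(19.29/10) = 84.918; C = log2(1 + SNR_linear) = log2(1 + 84.918) = 6.4249

6.4249 bits/channel use


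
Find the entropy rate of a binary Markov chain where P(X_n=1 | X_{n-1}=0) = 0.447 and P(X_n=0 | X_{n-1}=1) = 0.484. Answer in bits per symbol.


Stationary distribution: pi_0 = p10/(p01+p10) = 0.5199, pi_1 = 0.4801. Entropy rate H' = pi_0*H(p01) + pi_1*H(p10) = 0.5199*0.9919 + 0.4801*0.9993 = 0.9954

0.9954 bits/symbol


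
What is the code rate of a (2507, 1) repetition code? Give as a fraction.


Rate = k/n = 1/2507

1/2507


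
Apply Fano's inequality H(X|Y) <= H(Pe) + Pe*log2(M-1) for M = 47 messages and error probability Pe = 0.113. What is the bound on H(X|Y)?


H(Pe) = -Pe*log2(Pe) - (1-Pe)*log2(1-Pe) = -0.113*log2(0.113) - 0.887*log2(0.887) = 0.355453 + 0.153446 = 0.5089. Pe*log2(M-1) = 0.113*log2(46) = 0.624163. Bound = H(Pe) + Pe*log2(M-1) = 0.355453 + 0.153446 + 0.624163 = 1.1331

1.1331 bits


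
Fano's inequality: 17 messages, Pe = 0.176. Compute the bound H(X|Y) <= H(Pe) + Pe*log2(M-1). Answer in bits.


H(Pe) = -Pe*log2(Pe) - (1-Pe)*log2(1-Pe) = -0.176*log2(0.176) - 0.824*log2(0.824) = 0.441118 + 0.230130 = 0.6712. Pe*log2(M-1) = 0.176*log2(16) = 0.704000. Bound = H(Pe) + Pe*log2(M-1) = 0.441118 + 0.230130 + 0.704000 = 1.3752

1.3752 bits


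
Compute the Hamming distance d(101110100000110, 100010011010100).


Count differing positions: . . ^ ^ . . ^ ^ ^ . ^ . . ^ . = 7 differences

7


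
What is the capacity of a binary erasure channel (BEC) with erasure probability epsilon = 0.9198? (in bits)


C = 1 - epsilon = 1 - 0.9198 = 0.0802

0.0802 bits


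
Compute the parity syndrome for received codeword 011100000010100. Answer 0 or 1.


Syndrome = XOR of all bits = 0 XOR 1 XOR 1 XOR 1 XOR 0 XOR 0 XOR 0 XOR 0 XOR 0 XOR 0 XOR 1 XOR 0 XOR 1 XOR 0 XOR 0 = 1

1


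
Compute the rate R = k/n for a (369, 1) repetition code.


Rate = k/n = 1/369

1/369


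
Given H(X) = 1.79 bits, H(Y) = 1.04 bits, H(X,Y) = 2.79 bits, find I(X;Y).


I(X;Y) = H(X) + H(Y) - H(X,Y) = 1.79 + 1.04 - 2.79 = 0.04

0.04 bits


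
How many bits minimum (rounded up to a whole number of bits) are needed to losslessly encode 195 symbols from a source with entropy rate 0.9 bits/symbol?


Minimum bits >= n * H = 195 * 0.9 = 175.5, rounded up to a whole number of bits = 176

176 bits


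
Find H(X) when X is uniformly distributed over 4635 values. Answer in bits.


H = log2(n) = log2(4635) = 12.1784

12.1784 bits


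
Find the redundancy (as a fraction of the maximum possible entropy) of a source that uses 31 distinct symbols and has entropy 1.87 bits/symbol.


H_max = log2(K) = log2(31) = 4.9542 bits/symbol. Redundancy = 1 - H/H_max = 1 - 1.87/4.9542 = 1 - 0.3775 = 0.6225

0.6225


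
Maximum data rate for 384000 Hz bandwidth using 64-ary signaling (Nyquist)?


Rate = 2 * B * log2(M) = 2 * 384000 * 6.0 = 4608000.0

4608000.0 bps


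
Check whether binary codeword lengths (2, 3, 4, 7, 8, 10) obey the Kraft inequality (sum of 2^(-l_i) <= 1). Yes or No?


Kraft sum = sum(2^(-l_i)) = 0.4502, need <= 1. Result: satisfied (a binary prefix-free code with these lengths exists)

Yes


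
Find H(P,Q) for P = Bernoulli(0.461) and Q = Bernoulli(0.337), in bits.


H(P,Q) = -p*log2(q) - (1-p)*log2(1-q). -0.461*log2(0.337) = 0.723392; -0.539*log2(0.663) = 0.319583. H(P,Q) = 0.723392 + 0.319583 = 1.043

1.043 bits


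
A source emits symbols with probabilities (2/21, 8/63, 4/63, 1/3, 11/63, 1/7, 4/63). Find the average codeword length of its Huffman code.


Huffman construction (repeatedly merge the two least-probable nodes; each merge adds 1 bit to every symbol beneath it): 4/63 + 4/63 = 8/63; 2/21 + 8/63 = 2/9; 8/63 + 1/7 = 17/63; 11/63 + 2/9 = 25/63; 17/63 + 1/3 = 38/63; 25/63 + 38/63 = 1. Resulting codeword lengths (in the order the probabilities were given): (3, 3, 4, 2, 2, 3, 4). L_avg = sum(p_i * l_i) = 2/21*3 + 8/63*3 + 4/63*4 + 1/3*2 + 11/63*2 + 1/7*3 + 4/63*4 = 55/21 = 2.619

2.619 bits


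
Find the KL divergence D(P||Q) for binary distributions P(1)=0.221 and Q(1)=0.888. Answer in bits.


KL = p*log2(p/q) + (1-p)*log2((1-p)/(1-q)) = 0.221*log2(0.221/0.888) + 0.779*log2(0.779/0.112) = 1.7363

1.7363 bits


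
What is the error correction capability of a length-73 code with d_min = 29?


Correction capability = floor((d-1)/2) = floor((29-1)/2) = 14

14 errors


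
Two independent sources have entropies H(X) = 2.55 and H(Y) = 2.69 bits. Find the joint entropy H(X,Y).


For independent variables, H(X,Y) = H(X) + H(Y) = 2.55 + 2.69 = 5.24

5.24 bits


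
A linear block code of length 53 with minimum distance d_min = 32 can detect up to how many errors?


Detection capability = d_min - 1 = 32 - 1 = 31

31 errors


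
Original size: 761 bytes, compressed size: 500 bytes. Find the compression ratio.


Ratio = original / compressed = 761 / 500 = 1.522

1.522


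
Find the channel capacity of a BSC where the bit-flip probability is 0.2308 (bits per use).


H(p) = -p*log2(p) - (1-p)*log2(1-p) = -0.2308*log2(0.2308) - 0.7692*log2(0.7692) = 0.488208 + 0.291196 = 0.7794. C = 1 - H(p) = 1 - 0.7794 = 0.2206

0.2206 bits


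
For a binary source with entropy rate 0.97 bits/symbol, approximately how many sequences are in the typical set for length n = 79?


log2|A_typical| = nH = 79 * 0.97 = 76.63, so |A_typical| ~ 2^76.63 = 1.169e+23

1.169e+23


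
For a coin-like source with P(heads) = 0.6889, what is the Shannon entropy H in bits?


H = -p*log2(p) - (1-p)*log2(1-p). -0.6889*log2(0.6889) = 0.370376; -0.3111*log2(0.3111) = 0.524063. H = 0.370376 + 0.524063 = 0.8944

0.8944 bits


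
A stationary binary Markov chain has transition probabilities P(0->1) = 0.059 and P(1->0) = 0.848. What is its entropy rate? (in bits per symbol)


Stationary distribution: pi_0 = p10/(p01+p10) = 0.935, pi_1 = 0.065. Entropy rate H' = pi_0*H(p01) + pi_1*H(p10) = 0.935*0.3235 + 0.065*0.6148 = 0.3424

0.3424 bits/symbol


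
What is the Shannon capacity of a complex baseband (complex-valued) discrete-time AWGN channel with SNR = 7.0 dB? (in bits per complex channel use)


SNR_linear = 10^(7.0/10) = 5.0119; C = log2(1 + SNR_linear) = log2(1 + 5.0119) = 2.5878

2.5878 bits/channel use


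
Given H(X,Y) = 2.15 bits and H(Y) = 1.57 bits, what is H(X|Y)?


H(X|Y) = H(X,Y) - H(Y) = 2.15 - 1.57 = 0.58

0.58 bits


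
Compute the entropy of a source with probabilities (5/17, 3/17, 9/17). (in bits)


H = -sum(p_i * log2(p_i)). Terms: -(5/17)*log2(5/17) = 0.519275; -(3/17)*log2(3/17) = 0.441618; -(9/17)*log2(9/17) = 0.485755. H = 0.519275 + 0.441618 + 0.485755 = 1.4466

1.4466 bits


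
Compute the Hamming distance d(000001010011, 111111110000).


Count differing positions: ^ ^ ^ ^ ^ . ^ . . . ^ ^ = 8 differences

8


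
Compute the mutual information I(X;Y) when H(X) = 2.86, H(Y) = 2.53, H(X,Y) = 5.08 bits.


I(X;Y) = H(X) + H(Y) - H(X,Y) = 2.86 + 2.53 - 5.08 = 0.31

0.31 bits


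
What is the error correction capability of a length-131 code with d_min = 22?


Correction capability = floor((d-1)/2) = floor((22-1)/2) = 10

10 errors


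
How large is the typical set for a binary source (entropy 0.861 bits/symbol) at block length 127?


log2|A_typical| = nH = 127 * 0.861 = 109.347, so |A_typical| ~ 2^109.347 = 8.255e+32

8.255e+32


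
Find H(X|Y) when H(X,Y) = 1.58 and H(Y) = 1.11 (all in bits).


H(X|Y) = H(X,Y) - H(Y) = 1.58 - 1.11 = 0.47

0.47 bits


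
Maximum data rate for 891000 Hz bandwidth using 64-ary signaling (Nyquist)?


Rate = 2 * B * log2(M) = 2 * 891000 * 6.0 = 10692000.0

10692000.0 bps


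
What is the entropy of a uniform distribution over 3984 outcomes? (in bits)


H = log2(n) = log2(3984) = 11.96

11.96 bits


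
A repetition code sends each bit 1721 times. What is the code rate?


Rate = k/n = 1/1721

1/1721


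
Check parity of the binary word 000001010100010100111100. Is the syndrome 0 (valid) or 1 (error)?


Syndrome = XOR of all bits = 0 XOR 0 XOR 0 XOR 0 XOR 0 XOR 1 XOR 0 XOR 1 XOR 0 XOR 1 XOR 0 XOR 0 XOR 0 XOR 1 XOR 0 XOR 1 XOR 0 XOR 0 XOR 1 XOR 1 XOR 1 XOR 1 XOR 0 XOR 0 = 1

1


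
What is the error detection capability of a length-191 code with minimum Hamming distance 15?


Detection capability = d_min - 1 = 15 - 1 = 14

14 errors


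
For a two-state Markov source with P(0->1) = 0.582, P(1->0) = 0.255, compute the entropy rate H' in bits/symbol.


Stationary distribution: pi_0 = p10/(p01+p10) = 0.3047, pi_1 = 0.6953. Entropy rate H' = pi_0*H(p01) + pi_1*H(p10) = 0.3047*0.9805 + 0.6953*0.8191 = 0.8683

0.8683 bits/symbol


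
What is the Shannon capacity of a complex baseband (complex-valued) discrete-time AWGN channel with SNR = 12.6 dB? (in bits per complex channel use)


SNR_linear = 10^(12.6/10) = 18.197; C = log2(1 + SNR_linear) = log2(1 + 18.197) = 4.2628

4.2628 bits/channel use


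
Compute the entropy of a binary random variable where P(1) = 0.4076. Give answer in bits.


H = -p*log2(p) - (1-p)*log2(1-p). -0.4076*log2(0.4076) = 0.527750; -0.5924*log2(0.5924) = 0.447473. H = 0.527750 + 0.447473 = 0.9752

0.9752 bits


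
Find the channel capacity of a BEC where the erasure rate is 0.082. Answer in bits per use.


C = 1 - epsilon = 1 - 0.082 = 0.918

0.918 bits


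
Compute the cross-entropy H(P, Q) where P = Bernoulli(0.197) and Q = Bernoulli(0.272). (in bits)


H(P,Q) = -p*log2(q) - (1-p)*log2(1-q). -0.197*log2(0.272) = 0.370029; -0.803*log2(0.728) = 0.367766. H(P,Q) = 0.370029 + 0.367766 = 0.7378

0.7378 bits


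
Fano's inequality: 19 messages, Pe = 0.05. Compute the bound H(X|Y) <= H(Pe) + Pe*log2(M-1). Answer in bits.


H(Pe) = -Pe*log2(Pe) - (1-Pe)*log2(1-Pe) = -0.05*log2(0.05) - 0.95*log2(0.95) = 0.216096 + 0.070301 = 0.2864. Pe*log2(M-1) = 0.05*log2(18) = 0.208496. Bound = H(Pe) + Pe*log2(M-1) = 0.216096 + 0.070301 + 0.208496 = 0.4949

0.4949 bits


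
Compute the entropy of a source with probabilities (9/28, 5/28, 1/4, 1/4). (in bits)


H = -sum(p_i * log2(p_i)). Terms: -(9/28)*log2(9/28) = 0.526317; -(5/28)*log2(5/28) = 0.443826; -(1/4)*log2(1/4) = 0.500000; -(1/4)*log2(1/4) = 0.500000. H = 0.526317 + 0.443826 + 0.500000 + 0.500000 = 1.9701

1.9701 bits


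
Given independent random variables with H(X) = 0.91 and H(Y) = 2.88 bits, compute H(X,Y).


For independent variables, H(X,Y) = H(X) + H(Y) = 0.91 + 2.88 = 3.79

3.79 bits


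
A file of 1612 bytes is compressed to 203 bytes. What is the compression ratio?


Ratio = original / compressed = 1612 / 203 = 7.9409

7.9409


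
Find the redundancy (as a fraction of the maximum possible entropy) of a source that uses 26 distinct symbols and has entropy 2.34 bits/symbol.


H_max = log2(K) = log2(26) = 4.7004 bits/symbol. Redundancy = 1 - H/H_max = 1 - 2.34/4.7004 = 1 - 0.4978 = 0.5022

0.5022


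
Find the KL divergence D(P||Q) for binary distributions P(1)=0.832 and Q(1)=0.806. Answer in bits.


KL = p*log2(p/q) + (1-p)*log2((1-p)/(1-q)) = 0.832*log2(0.832/0.806) + 0.168*log2(0.168/0.194) = 0.0032

0.0032 bits


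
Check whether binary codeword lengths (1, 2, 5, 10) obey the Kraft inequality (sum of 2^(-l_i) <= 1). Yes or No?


Kraft sum = sum(2^(-l_i)) = 0.7822, need <= 1. Result: satisfied (a binary prefix-free code with these lengths exists)

Yes


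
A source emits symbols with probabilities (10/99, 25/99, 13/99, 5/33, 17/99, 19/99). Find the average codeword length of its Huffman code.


Huffman construction (repeatedly merge the two least-probable nodes; each merge adds 1 bit to every symbol beneath it): 10/99 + 13/99 = 23/99; 5/33 + 17/99 = 32/99; 19/99 + 23/99 = 14/33; 25/99 + 32/99 = 19/33; 14/33 + 19/33 = 1. Resulting codeword lengths (in the order the probabilities were given): (3, 2, 3, 3, 3, 2). L_avg = sum(p_i * l_i) = 10/99*3 + 25/99*2 + 13/99*3 + 5/33*3 + 17/99*3 + 19/99*2 = 23/9 = 2.5556

2.5556 bits


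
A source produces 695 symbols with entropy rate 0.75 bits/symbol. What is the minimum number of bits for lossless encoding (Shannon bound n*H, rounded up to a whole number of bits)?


Minimum bits >= n * H = 695 * 0.75 = 521.25, rounded up to a whole number of bits = 522

522 bits


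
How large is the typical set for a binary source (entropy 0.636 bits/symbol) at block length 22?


log2|A_typical| = nH = 22 * 0.636 = 13.992, so |A_typical| ~ 2^13.992 = 1.629e+04

1.629e+04


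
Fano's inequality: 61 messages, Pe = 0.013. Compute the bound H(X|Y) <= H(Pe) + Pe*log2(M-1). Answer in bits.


H(Pe) = -Pe*log2(Pe) - (1-Pe)*log2(1-Pe) = -0.013*log2(0.013) - 0.987*log2(0.987) = 0.081449 + 0.018633 = 0.1001. Pe*log2(M-1) = 0.013*log2(60) = 0.076790. Bound = H(Pe) + Pe*log2(M-1) = 0.081449 + 0.018633 + 0.076790 = 0.1769

0.1769 bits


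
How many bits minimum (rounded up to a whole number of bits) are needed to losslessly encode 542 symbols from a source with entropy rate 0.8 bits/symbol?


Minimum bits >= n * H = 542 * 0.8 = 433.6, rounded up to a whole number of bits = 434

434 bits


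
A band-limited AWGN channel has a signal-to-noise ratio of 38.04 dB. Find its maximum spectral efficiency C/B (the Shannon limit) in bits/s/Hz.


SNR_linear = 10^(38.04/10) = 6367.9552; C/B = log2(1 + SNR_linear) = log2(1 + 6367.9552) = 12.6368

12.6368 bits/s/Hz


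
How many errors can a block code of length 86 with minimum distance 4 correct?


Correction capability = floor((d-1)/2) = floor((4-1)/2) = 1

1 errors


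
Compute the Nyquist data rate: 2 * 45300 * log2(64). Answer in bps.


Rate = 2 * B * log2(M) = 2 * 45300 * 6.0 = 543600.0

543600.0 bps


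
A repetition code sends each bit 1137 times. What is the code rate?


Rate = k/n = 1/1137

1/1137


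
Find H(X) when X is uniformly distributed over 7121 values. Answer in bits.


H = log2(n) = log2(7121) = 12.7979

12.7979 bits


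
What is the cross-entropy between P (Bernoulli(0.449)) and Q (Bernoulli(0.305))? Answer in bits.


H(P,Q) = -p*log2(q) - (1-p)*log2(1-q). -0.449*log2(0.305) = 0.769190; -0.551*log2(0.695) = 0.289228. H(P,Q) = 0.769190 + 0.289228 = 1.0584

1.0584 bits


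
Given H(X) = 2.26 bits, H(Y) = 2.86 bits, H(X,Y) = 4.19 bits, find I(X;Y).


I(X;Y) = H(X) + H(Y) - H(X,Y) = 2.26 + 2.86 - 4.19 = 0.93

0.93 bits


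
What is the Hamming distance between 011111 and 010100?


Count differing positions: . . ^ . ^ ^ = 3 differences

3


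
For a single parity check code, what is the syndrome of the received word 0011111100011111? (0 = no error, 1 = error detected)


Syndrome = XOR of all bits = 0 XOR 0 XOR 1 XOR 1 XOR 1 XOR 1 XOR 1 XOR 1 XOR 0 XOR 0 XOR 0 XOR 1 XOR 1 XOR 1 XOR 1 XOR 1 = 1

1


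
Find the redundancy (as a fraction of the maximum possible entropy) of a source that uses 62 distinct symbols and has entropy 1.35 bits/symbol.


H_max = log2(K) = log2(62) = 5.9542 bits/symbol. Redundancy = 1 - H/H_max = 1 - 1.35/5.9542 = 1 - 0.2267 = 0.7733

0.7733


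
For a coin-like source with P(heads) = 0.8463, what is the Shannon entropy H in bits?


H = -p*log2(p) - (1-p)*log2(1-p). -0.8463*log2(0.8463) = 0.203754; -0.1537*log2(0.1537) = 0.415268. H = 0.203754 + 0.415268 = 0.619

0.619 bits


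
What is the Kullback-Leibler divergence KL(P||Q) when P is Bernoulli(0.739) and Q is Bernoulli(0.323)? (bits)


KL = p*log2(p/q) + (1-p)*log2((1-p)/(1-q)) = 0.739*log2(0.739/0.323) + 0.261*log2(0.261/0.677) = 0.5235

0.5235 bits


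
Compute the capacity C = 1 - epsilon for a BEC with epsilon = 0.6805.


C = 1 - epsilon = 1 - 0.6805 = 0.3195

0.3195 bits


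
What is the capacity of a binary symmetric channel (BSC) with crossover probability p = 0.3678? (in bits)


H(p) = -p*log2(p) - (1-p)*log2(1-p) = -0.3678*log2(0.3678) - 0.6322*log2(0.6322) = 0.530738 + 0.418230 = 0.949. C = 1 - H(p) = 1 - 0.949 = 0.051

0.051 bits


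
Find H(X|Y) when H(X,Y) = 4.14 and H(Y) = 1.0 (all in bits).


H(X|Y) = H(X,Y) - H(Y) = 4.14 - 1.0 = 3.14

3.14 bits


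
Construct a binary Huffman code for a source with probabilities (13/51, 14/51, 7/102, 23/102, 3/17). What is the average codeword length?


Huffman construction (repeatedly merge the two least-probable nodes; each merge adds 1 bit to every symbol beneath it): 7/102 + 3/17 = 25/102; 23/102 + 25/102 = 8/17; 13/51 + 14/51 = 9/17; 8/17 + 9/17 = 1. Resulting codeword lengths (in the order the probabilities were given): (2, 2, 3, 2, 3). L_avg = sum(p_i * l_i) = 13/51*2 + 14/51*2 + 7/102*3 + 23/102*2 + 3/17*3 = 229/102 = 2.2451

2.2451 bits


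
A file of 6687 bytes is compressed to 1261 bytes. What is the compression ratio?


Ratio = original / compressed = 6687 / 1261 = 5.3029

5.3029


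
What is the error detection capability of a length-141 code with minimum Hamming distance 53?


Detection capability = d_min - 1 = 53 - 1 = 52

52 errors


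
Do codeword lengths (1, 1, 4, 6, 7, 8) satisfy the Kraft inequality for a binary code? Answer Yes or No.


Kraft sum = sum(2^(-l_i)) = 1.0898, need <= 1. Result: violated (a binary prefix-free code with these lengths cannot exist)

No


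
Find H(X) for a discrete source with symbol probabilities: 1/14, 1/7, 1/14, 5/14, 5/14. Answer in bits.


H = -sum(p_i * log2(p_i)). Terms: -(1/14)*log2(1/14) = 0.271954; -(1/7)*log2(1/7) = 0.401051; -(1/14)*log2(1/14) = 0.271954; -(5/14)*log2(5/14) = 0.530510; -(5/14)*log2(5/14) = 0.530510. H = 0.271954 + 0.401051 + 0.271954 + 0.530510 + 0.530510 = 2.006

2.006 bits


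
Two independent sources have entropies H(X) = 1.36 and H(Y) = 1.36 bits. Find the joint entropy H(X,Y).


For independent variables, H(X,Y) = H(X) + H(Y) = 1.36 + 1.36 = 2.72

2.72 bits


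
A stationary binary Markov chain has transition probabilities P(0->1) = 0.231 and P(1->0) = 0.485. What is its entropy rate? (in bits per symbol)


Stationary distribution: pi_0 = p10/(p01+p10) = 0.6774, pi_1 = 0.3226. Entropy rate H' = pi_0*H(p01) + pi_1*H(p10) = 0.6774*0.7798 + 0.3226*0.9994 = 0.8506

0.8506 bits/symbol


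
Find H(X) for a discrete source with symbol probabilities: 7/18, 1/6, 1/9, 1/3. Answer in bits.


H = -sum(p_i * log2(p_i)). Terms: -(7/18)*log2(7/18) = 0.529888; -(1/6)*log2(1/6) = 0.430827; -(1/9)*log2(1/9) = 0.352214; -(1/3)*log2(1/3) = 0.528321. H = 0.529888 + 0.430827 + 0.352214 + 0.528321 = 1.8413

1.8413 bits


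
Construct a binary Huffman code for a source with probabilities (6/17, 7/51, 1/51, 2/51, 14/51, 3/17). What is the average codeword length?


Huffman construction (repeatedly merge the two least-probable nodes; each merge adds 1 bit to every symbol beneath it): 1/51 + 2/51 = 1/17; 1/17 + 7/51 = 10/51; 3/17 + 10/51 = 19/51; 14/51 + 6/17 = 32/51; 19/51 + 32/51 = 1. Resulting codeword lengths (in the order the probabilities were given): (2, 3, 4, 4, 2, 2). L_avg = sum(p_i * l_i) = 6/17*2 + 7/51*3 + 1/51*4 + 2/51*4 + 14/51*2 + 3/17*2 = 115/51 = 2.2549

2.2549 bits


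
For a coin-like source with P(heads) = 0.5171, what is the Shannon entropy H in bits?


H = -p*log2(p) - (1-p)*log2(1-p). -0.5171*log2(0.5171) = 0.492013; -0.4829*log2(0.4829) = 0.507143. H = 0.492013 + 0.507143 = 0.9992

0.9992 bits


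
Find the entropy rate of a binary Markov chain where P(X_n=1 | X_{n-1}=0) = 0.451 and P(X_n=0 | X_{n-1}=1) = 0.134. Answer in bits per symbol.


Stationary distribution: pi_0 = p10/(p01+p10) = 0.2291, pi_1 = 0.7709. Entropy rate H' = pi_0*H(p01) + pi_1*H(p10) = 0.2291*0.9931 + 0.7709*0.5683 = 0.6656

0.6656 bits/symbol


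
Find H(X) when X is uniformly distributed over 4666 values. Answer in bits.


H = log2(n) = log2(4666) = 12.188

12.188 bits


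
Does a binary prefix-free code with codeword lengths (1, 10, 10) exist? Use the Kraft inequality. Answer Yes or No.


Kraft sum = sum(2^(-l_i)) = 0.502, need <= 1. Result: satisfied (a binary prefix-free code with these lengths exists)

Yes


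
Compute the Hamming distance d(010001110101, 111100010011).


Count differing positions: ^ . ^ ^ . ^ ^ . . ^ ^ . = 7 differences

7


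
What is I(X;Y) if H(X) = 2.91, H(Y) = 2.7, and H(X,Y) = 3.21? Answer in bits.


I(X;Y) = H(X) + H(Y) - H(X,Y) = 2.91 + 2.7 - 3.21 = 2.4

2.4 bits


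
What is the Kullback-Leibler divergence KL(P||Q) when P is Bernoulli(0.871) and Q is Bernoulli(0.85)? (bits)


KL = p*log2(p/q) + (1-p)*log2((1-p)/(1-q)) = 0.871*log2(0.871/0.85) + 0.129*log2(0.129/0.15) = 0.0026

0.0026 bits


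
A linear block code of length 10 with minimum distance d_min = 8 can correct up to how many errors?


Correction capability = floor((d-1)/2) = floor((8-1)/2) = 3

3 errors


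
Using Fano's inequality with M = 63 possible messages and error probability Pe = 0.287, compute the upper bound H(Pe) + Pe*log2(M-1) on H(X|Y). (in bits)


H(Pe) = -Pe*log2(Pe) - (1-Pe)*log2(1-Pe) = -0.287*log2(0.287) - 0.713*log2(0.713) = 0.516852 + 0.347963 = 0.8648. Pe*log2(M-1) = 0.287*log2(62) = 1.708854. Bound = H(Pe) + Pe*log2(M-1) = 0.516852 + 0.347963 + 1.708854 = 2.5737

2.5737 bits


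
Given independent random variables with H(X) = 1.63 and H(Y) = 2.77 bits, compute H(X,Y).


For independent variables, H(X,Y) = H(X) + H(Y) = 1.63 + 2.77 = 4.4

4.4 bits


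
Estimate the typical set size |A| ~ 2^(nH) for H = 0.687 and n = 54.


log2|A_typical| = nH = 54 * 0.687 = 37.098, so |A_typical| ~ 2^37.098 = 1.471e+11

1.471e+11


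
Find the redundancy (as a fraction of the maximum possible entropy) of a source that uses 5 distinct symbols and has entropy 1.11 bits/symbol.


H_max = log2(K) = log2(5) = 2.3219 bits/symbol. Redundancy = 1 - H/H_max = 1 - 1.11/2.3219 = 1 - 0.4781 = 0.5219

0.5219


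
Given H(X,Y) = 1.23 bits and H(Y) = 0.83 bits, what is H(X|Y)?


H(X|Y) = H(X,Y) - H(Y) = 1.23 - 0.83 = 0.4

0.4 bits


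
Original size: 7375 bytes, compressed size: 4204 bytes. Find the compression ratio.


Ratio = original / compressed = 7375 / 4204 = 1.7543

1.7543


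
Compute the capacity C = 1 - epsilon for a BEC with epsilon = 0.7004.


C = 1 - epsilon = 1 - 0.7004 = 0.2996

0.2996 bits


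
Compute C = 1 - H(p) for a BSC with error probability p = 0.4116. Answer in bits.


H(p) = -p*log2(p) - (1-p)*log2(1-p) = -0.4116*log2(0.4116) - 0.5884*log2(0.5884) = 0.527130 + 0.450203 = 0.9773. C = 1 - H(p) = 1 - 0.9773 = 0.0227

0.0227 bits


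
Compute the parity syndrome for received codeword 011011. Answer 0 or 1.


Syndrome = XOR of all bits = 0 XOR 1 XOR 1 XOR 0 XOR 1 XOR 1 = 0

0


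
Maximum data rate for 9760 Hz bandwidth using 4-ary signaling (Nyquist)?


Rate = 2 * B * log2(M) = 2 * 9760 * 2.0 = 39040.0

39040.0 bps


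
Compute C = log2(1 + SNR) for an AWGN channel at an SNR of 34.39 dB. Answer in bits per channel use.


SNR_linear = 10^(34.39/10) = 2747.8942; C = log2(1 + SNR_linear) = log2(1 + 2747.8942) = 11.4246

11.4246 bits/channel use


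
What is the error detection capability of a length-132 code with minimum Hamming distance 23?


Detection capability = d_min - 1 = 23 - 1 = 22

22 errors


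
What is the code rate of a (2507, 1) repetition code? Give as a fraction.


Rate = k/n = 1/2507

1/2507


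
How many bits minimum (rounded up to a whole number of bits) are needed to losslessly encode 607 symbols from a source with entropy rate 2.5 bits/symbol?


Minimum bits >= n * H = 607 * 2.5 = 1517.5, rounded up to a whole number of bits = 1518

1518 bits


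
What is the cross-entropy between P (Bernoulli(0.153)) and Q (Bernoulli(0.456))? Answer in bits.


H(P,Q) = -p*log2(q) - (1-p)*log2(1-q). -0.153*log2(0.456) = 0.173333; -0.847*log2(0.544) = 0.743938. H(P,Q) = 0.173333 + 0.743938 = 0.9173

0.9173 bits


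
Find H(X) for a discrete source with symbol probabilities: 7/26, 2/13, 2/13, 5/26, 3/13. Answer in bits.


H = -sum(p_i * log2(p_i)). Terms: -(7/26)*log2(7/26) = 0.509677; -(2/13)*log2(2/13) = 0.415452; -(2/13)*log2(2/13) = 0.415452; -(5/26)*log2(5/26) = 0.457406; -(3/13)*log2(3/13) = 0.488187. H = 0.509677 + 0.415452 + 0.415452 + 0.457406 + 0.488187 = 2.2862

2.2862 bits


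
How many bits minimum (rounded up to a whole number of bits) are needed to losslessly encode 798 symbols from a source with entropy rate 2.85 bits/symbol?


Minimum bits >= n * H = 798 * 2.85 = 2274.3, rounded up to a whole number of bits = 2275

2275 bits


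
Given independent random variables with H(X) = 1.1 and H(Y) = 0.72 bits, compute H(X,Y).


For independent variables, H(X,Y) = H(X) + H(Y) = 1.1 + 0.72 = 1.82

1.82 bits


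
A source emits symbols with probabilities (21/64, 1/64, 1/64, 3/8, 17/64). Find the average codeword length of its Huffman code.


Huffman construction (repeatedly merge the two least-probable nodes; each merge adds 1 bit to every symbol beneath it): 1/64 + 1/64 = 1/32; 1/32 + 17/64 = 19/64; 19/64 + 21/64 = 5/8; 3/8 + 5/8 = 1. Resulting codeword lengths (in the order the probabilities were given): (2, 4, 4, 1, 3). L_avg = sum(p_i * l_i) = 21/64*2 + 1/64*4 + 1/64*4 + 3/8*1 + 17/64*3 = 125/64 = 1.9531

1.9531 bits


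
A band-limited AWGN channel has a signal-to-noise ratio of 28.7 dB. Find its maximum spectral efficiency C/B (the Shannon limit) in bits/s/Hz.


SNR_linear = 10^(28.7/10) = 741.3102; C/B = log2(1 + SNR_linear) = log2(1 + 741.3102) = 9.5359

9.5359 bits/s/Hz


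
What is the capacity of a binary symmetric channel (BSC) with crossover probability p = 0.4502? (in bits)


H(p) = -p*log2(p) - (1-p)*log2(1-p) = -0.4502*log2(0.4502) - 0.5498*log2(0.5498) = 0.518343 + 0.474489 = 0.9928. C = 1 - H(p) = 1 - 0.9928 = 0.0072

0.0072 bits


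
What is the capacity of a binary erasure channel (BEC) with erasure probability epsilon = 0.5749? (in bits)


C = 1 - epsilon = 1 - 0.5749 = 0.4251

0.4251 bits


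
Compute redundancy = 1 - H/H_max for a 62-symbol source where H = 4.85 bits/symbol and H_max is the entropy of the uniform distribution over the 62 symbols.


H_max = log2(K) = log2(62) = 5.9542 bits/symbol. Redundancy = 1 - H/H_max = 1 - 4.85/5.9542 = 1 - 0.8146 = 0.1854

0.1854


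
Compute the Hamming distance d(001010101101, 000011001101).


Count differing positions: . . ^ . . ^ ^ . . . . . = 3 differences

3


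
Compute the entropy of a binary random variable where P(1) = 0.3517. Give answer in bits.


H = -p*log2(p) - (1-p)*log2(1-p). -0.3517*log2(0.3517) = 0.530217; -0.6483*log2(0.6483) = 0.405360. H = 0.530217 + 0.405360 = 0.9356

0.9356 bits


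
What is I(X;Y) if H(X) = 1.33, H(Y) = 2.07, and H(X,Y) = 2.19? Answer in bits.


I(X;Y) = H(X) + H(Y) - H(X,Y) = 1.33 + 2.07 - 2.19 = 1.21

1.21 bits


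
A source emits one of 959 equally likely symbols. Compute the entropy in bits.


H = log2(n) = log2(959) = 9.9054

9.9054 bits


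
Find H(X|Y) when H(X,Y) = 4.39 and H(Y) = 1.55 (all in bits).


H(X|Y) = H(X,Y) - H(Y) = 4.39 - 1.55 = 2.84

2.84 bits


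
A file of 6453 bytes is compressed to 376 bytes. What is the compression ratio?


Ratio = original / compressed = 6453 / 376 = 17.1622

17.1622


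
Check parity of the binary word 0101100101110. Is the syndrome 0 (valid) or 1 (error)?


Syndrome = XOR of all bits = 0 XOR 1 XOR 0 XOR 1 XOR 1 XOR 0 XOR 0 XOR 1 XOR 0 XOR 1 XOR 1 XOR 1 XOR 0 = 1

1


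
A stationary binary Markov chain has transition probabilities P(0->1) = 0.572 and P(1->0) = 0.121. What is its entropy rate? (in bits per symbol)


Stationary distribution: pi_0 = p10/(p01+p10) = 0.1746, pi_1 = 0.8254. Entropy rate H' = pi_0*H(p01) + pi_1*H(p10) = 0.1746*0.985 + 0.8254*0.5322 = 0.6113

0.6113 bits/symbol


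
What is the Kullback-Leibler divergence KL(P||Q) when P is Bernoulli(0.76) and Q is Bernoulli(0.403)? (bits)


KL = p*log2(p/q) + (1-p)*log2((1-p)/(1-q)) = 0.76*log2(0.76/0.403) + 0.24*log2(0.24/0.597) = 0.38

0.38 bits


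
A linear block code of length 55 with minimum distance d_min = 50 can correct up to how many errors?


Correction capability = floor((d-1)/2) = floor((50-1)/2) = 24

24 errors


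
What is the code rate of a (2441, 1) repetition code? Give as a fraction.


Rate = k/n = 1/2441

1/2441


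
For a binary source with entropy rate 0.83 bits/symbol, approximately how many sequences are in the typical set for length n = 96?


log2|A_typical| = nH = 96 * 0.83 = 79.68, so |A_typical| ~ 2^79.68 = 9.684e+23

9.684e+23


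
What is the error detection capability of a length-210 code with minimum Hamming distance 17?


Detection capability = d_min - 1 = 17 - 1 = 16

16 errors


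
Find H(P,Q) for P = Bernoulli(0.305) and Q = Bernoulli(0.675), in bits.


H(P,Q) = -p*log2(q) - (1-p)*log2(1-q). -0.305*log2(0.675) = 0.172947; -0.695*log2(0.325) = 1.126934. H(P,Q) = 0.172947 + 1.126934 = 1.2999

1.2999 bits
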